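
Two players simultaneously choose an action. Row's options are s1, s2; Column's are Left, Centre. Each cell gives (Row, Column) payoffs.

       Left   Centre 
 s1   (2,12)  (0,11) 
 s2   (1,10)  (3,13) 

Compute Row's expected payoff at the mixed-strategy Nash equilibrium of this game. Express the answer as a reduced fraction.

3/2

Column mixes with probability q on Left, chosen so Row is indifferent: 2q + 0(1−q) = 1q + 3(1−q) gives q = 3/4.
Row's expected payoff (from either row, since indifferent) is 2·3/4 + 0·1/4 = 3/2.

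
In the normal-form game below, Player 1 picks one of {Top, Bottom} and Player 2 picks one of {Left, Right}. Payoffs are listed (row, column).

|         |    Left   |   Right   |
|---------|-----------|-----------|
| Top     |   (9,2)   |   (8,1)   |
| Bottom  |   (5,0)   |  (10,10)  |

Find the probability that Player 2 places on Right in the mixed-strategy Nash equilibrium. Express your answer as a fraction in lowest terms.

2/3

Player 2's mix q on Left must make Player 1 indifferent between Top and Bottom.
Player 1's payoff from Top: 9q + 8(1−q). From Bottom: 5q + 10(1−q).
Set equal: 4q = 2(1−q) → q = 2/6 = 1/3.
Probability on Right is 1 − 1/3 = 2/3.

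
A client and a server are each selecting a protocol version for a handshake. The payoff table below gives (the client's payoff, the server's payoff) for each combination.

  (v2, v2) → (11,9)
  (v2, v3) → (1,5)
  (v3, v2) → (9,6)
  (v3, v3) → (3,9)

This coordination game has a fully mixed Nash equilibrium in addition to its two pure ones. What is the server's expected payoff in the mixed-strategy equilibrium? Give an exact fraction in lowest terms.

51/7

The client mixes with probability p on v2, chosen so the server is indifferent: 9p + 6(1−p) = 5p + 9(1−p) gives p = 3/7.
The server's expected payoff is 9·3/7 + 6·4/7 = 51/7.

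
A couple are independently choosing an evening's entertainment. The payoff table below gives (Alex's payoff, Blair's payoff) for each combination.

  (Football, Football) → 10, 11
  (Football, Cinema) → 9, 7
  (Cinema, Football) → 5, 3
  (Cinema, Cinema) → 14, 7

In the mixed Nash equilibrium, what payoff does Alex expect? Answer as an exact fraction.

Blair mixes with probability q on Football, chosen so Alex is indifferent: 10q + 9(1−q) = 5q + 14(1−q) gives q = 1/2.
Alex's expected payoff (from either row, since indifferent) is 10·1/2 + 9·1/2 = 19/2.

19/2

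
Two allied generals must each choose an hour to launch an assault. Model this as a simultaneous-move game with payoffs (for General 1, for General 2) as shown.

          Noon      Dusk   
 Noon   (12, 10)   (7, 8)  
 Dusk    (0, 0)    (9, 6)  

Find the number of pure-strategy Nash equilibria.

Both Noon: General 1 gets 12 (best alternative 0); General 2 gets 10 (best alternative 8). Neither deviates — NE.
Both Dusk: General 1 gets 9 (best alternative 7); General 2 gets 6 (best alternative 0). Neither deviates — NE.
(Dusk, Noon) is not a NE: General 1 would switch to Noon (12 > 0).
No other cell survives both best-response checks, so there are 2 pure NE.

2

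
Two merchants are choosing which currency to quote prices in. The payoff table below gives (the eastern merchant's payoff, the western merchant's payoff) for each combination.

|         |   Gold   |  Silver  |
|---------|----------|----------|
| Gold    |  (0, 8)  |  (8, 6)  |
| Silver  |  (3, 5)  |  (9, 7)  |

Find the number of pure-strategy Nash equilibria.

1

Both Silver: the eastern merchant gets 9 (best alternative 8); the western merchant gets 7 (best alternative 5). Neither deviates — NE.
Both Gold is not a NE: the eastern merchant would switch to Silver (3 > 0).
No other cell survives both best-response checks, so there is 1 pure NE.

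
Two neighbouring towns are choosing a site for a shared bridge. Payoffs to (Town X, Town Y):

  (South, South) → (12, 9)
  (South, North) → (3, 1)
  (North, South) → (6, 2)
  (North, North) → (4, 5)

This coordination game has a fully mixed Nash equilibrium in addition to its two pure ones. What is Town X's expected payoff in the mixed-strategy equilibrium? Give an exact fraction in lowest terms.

Town Y mixes with probability q on South, chosen so Town X is indifferent: 12q + 3(1−q) = 6q + 4(1−q) gives q = 1/7.
Town X's expected payoff (from either row, since indifferent) is 12·1/7 + 3·6/7 = 30/7.

30/7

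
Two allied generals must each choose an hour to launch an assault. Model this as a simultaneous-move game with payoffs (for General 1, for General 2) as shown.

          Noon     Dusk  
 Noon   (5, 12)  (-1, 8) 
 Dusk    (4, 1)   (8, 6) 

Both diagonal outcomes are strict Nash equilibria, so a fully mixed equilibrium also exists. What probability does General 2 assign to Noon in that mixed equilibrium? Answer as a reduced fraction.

General 2's mix q on Noon must make General 1 indifferent between Noon and Dusk.
General 1's payoff from Noon: 5q + (-1)(1−q). From Dusk: 4q + 8(1−q).
Set equal: 1q = 9(1−q) → q = 9/10.

9/10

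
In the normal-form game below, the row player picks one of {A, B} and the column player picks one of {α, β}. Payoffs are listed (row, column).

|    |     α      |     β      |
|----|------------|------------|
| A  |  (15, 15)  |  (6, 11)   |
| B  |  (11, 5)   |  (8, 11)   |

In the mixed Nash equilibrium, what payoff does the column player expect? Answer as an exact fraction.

11

The row player mixes with probability p on A, chosen so the column player is indifferent: 15p + 5(1−p) = 11p + 11(1−p) gives p = 3/5.
The column player's expected payoff is 15·3/5 + 5·2/5 = 11.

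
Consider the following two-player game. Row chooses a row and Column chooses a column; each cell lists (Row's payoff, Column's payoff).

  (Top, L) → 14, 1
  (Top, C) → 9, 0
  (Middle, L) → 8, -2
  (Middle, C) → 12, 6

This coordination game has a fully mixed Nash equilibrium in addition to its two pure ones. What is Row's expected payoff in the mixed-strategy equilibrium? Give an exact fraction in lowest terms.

32/3

Column mixes with probability q on L, chosen so Row is indifferent: 14q + 9(1−q) = 8q + 12(1−q) gives q = 1/3.
Row's expected payoff (from either row, since indifferent) is 14·1/3 + 9·2/3 = 32/3.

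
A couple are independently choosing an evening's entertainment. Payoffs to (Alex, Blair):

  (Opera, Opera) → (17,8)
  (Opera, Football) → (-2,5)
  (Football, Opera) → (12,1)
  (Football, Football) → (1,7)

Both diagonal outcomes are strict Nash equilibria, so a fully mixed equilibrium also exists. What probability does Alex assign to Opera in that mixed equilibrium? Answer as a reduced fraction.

Alex's mix p on Opera must make Blair indifferent between Opera and Football.
Blair's payoff from Opera: 8p + 1(1−p). From Football: 5p + 7(1−p).
Set equal: 3p = 6(1−p) → p = 6/9 = 2/3.

2/3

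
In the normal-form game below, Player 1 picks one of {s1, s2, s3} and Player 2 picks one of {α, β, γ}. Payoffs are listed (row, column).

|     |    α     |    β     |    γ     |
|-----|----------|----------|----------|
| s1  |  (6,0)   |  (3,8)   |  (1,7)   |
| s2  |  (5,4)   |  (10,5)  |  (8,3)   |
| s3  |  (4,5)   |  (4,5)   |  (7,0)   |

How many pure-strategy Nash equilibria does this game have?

(s2, β): Player 1 gets 10 (best alternative 4); Player 2 gets 5 (best alternative 4). Neither deviates — NE.
(s3, γ) is not a NE: Player 1 would switch to s2 (8 > 7).
No other cell survives both best-response checks, so there is 1 pure NE.

1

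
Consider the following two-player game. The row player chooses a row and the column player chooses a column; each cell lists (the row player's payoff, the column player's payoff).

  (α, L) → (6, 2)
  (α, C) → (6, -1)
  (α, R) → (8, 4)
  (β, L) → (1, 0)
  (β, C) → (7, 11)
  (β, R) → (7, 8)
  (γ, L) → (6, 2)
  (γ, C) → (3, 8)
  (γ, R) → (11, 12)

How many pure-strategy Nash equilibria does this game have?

2

(β, C): the row player gets 7 (best alternative 6); the column player gets 11 (best alternative 8). Neither deviates — NE.
(γ, R): the row player gets 11 (best alternative 8); the column player gets 12 (best alternative 8). Neither deviates — NE.
(α, L) is not a NE: the column player would switch to R (4 > 2).
No other cell survives both best-response checks, so there are 2 pure NE.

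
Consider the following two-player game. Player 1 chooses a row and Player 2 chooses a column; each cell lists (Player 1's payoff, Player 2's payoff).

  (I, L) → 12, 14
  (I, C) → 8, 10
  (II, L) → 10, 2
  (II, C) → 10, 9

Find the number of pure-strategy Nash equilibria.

2

(I, L): Player 1 gets 12 (best alternative 10); Player 2 gets 14 (best alternative 10). Neither deviates — NE.
(II, C): Player 1 gets 10 (best alternative 8); Player 2 gets 9 (best alternative 2). Neither deviates — NE.
(I, C) is not a NE: Player 1 would switch to II (10 > 8).
No other cell survives both best-response checks, so there are 2 pure NE.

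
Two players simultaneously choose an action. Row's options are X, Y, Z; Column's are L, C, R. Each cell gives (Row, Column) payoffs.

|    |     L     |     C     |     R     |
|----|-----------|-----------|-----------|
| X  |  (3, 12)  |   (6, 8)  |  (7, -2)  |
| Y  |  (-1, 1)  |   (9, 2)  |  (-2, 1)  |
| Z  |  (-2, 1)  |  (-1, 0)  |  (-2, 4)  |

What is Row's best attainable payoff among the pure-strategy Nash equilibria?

(X, L) is a pure NE (Row: 3 ≥ -1; Column: 12 ≥ 8). Row gets 3.
(Y, C) is a pure NE (Row: 9 ≥ 6; Column: 2 ≥ 1). Row gets 9.
Every other cell has a profitable deviation for at least one player. Highest of {3, 9} is 9.

9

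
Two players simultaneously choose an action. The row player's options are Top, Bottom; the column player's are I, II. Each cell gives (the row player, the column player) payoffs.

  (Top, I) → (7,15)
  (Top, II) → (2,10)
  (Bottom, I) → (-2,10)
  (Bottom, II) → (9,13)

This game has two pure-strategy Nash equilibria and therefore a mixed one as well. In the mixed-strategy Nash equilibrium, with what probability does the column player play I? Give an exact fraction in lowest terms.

7/16

The column player's mix q on I must make the row player indifferent between Top and Bottom.
The row player's payoff from Top: 7q + 2(1−q). From Bottom: (-2)q + 9(1−q).
Set equal: 9q = 7(1−q) → q = 7/16.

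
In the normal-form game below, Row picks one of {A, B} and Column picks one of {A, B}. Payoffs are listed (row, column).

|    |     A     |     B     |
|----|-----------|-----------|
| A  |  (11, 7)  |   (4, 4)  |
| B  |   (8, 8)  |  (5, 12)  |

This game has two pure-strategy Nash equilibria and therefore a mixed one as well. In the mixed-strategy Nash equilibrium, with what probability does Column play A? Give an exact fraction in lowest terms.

Column's mix q on A must make Row indifferent between A and B.
Row's payoff from A: 11q + 4(1−q). From B: 8q + 5(1−q).
Set equal: 3q = 1(1−q) → q = 1/4.

1/4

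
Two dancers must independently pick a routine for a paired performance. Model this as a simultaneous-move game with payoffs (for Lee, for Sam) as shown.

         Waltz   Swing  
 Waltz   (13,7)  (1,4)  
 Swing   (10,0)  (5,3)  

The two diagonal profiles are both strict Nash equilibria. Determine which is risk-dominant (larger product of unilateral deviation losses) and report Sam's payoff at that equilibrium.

3

At both Waltz: Lee loses 13 − 10 = 3 by deviating; Sam loses 7 − 4 = 3. Product = 3·3 = 9.
At both Swing: Lee loses 5 − 1 = 4 by deviating; Sam loses 3 − 0 = 3. Product = 4·3 = 12.
12 > 9, so both Swing is risk-dominant. Sam's payoff there is 3.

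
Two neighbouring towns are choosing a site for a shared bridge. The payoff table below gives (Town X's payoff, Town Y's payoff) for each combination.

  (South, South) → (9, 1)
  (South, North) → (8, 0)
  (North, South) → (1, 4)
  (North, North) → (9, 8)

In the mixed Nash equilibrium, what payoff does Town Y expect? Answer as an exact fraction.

8/5

Town X mixes with probability p on South, chosen so Town Y is indifferent: 1p + 4(1−p) = 0p + 8(1−p) gives p = 4/5.
Town Y's expected payoff is 1·4/5 + 4·1/5 = 8/5.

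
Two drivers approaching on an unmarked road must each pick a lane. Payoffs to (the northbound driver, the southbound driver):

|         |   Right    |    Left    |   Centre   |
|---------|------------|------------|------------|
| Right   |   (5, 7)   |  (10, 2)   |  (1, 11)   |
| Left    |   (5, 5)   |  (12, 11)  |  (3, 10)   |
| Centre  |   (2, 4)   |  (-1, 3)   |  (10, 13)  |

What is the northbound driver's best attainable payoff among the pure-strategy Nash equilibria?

Both Left is a pure NE (the northbound driver: 12 ≥ 10; the southbound driver: 11 ≥ 10). The northbound driver gets 12.
Both Centre is a pure NE (the northbound driver: 10 ≥ 3; the southbound driver: 13 ≥ 4). The northbound driver gets 10.
Every other cell has a profitable deviation for at least one player. Highest of {12, 10} is 12.

12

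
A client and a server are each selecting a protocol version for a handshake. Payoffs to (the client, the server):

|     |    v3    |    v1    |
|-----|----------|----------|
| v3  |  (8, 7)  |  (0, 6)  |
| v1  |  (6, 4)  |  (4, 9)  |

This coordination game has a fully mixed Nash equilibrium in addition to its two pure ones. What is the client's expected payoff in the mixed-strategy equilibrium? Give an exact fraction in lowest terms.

16/3

The server mixes with probability q on v3, chosen so the client is indifferent: 8q + 0(1−q) = 6q + 4(1−q) gives q = 2/3.
The client's expected payoff (from either row, since indifferent) is 8·2/3 + 0·1/3 = 16/3.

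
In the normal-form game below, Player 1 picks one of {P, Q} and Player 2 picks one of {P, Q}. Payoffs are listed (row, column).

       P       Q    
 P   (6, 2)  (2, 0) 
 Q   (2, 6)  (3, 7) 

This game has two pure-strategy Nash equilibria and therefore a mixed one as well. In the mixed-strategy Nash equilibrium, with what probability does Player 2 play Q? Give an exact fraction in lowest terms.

4/5

Player 2's mix q on P must make Player 1 indifferent between P and Q.
Player 1's payoff from P: 6q + 2(1−q). From Q: 2q + 3(1−q).
Set equal: 4q = 1(1−q) → q = 1/5.
Probability on Q is 1 − 1/5 = 4/5.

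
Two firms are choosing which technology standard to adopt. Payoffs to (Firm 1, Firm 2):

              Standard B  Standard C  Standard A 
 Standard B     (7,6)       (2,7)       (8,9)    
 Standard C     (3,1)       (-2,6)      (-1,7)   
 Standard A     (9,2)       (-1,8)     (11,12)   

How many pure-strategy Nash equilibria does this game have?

Both Standard A: Firm 1 gets 11 (best alternative 8); Firm 2 gets 12 (best alternative 8). Neither deviates — NE.
Both Standard B is not a NE: Firm 1 would switch to Standard A (9 > 7).
No other cell survives both best-response checks, so there is 1 pure NE.

1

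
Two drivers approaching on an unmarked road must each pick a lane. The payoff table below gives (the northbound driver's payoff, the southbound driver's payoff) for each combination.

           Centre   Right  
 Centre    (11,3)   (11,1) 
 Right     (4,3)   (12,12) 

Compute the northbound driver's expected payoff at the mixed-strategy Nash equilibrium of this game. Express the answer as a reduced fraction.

11

The southbound driver mixes with probability q on Centre, chosen so the northbound driver is indifferent: 11q + 11(1−q) = 4q + 12(1−q) gives q = 1/8.
The northbound driver's expected payoff (from either row, since indifferent) is 11·1/8 + 11·7/8 = 11.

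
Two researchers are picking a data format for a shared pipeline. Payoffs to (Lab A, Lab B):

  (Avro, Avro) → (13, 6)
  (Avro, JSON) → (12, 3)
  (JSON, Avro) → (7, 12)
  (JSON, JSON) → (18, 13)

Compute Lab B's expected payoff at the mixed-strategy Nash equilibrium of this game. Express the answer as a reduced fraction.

Lab A mixes with probability p on Avro, chosen so Lab B is indifferent: 6p + 12(1−p) = 3p + 13(1−p) gives p = 1/4.
Lab B's expected payoff is 6·1/4 + 12·3/4 = 21/2.

21/2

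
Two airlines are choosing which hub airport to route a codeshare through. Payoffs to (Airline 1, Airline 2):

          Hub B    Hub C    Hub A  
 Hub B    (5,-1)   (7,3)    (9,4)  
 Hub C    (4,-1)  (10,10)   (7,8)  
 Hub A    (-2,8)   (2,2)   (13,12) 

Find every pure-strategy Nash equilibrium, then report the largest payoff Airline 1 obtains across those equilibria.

13

Both Hub C is a pure NE (Airline 1: 10 ≥ 7; Airline 2: 10 ≥ 8). Airline 1 gets 10.
Both Hub A is a pure NE (Airline 1: 13 ≥ 9; Airline 2: 12 ≥ 8). Airline 1 gets 13.
Every other cell has a profitable deviation for at least one player. Highest of {10, 13} is 13.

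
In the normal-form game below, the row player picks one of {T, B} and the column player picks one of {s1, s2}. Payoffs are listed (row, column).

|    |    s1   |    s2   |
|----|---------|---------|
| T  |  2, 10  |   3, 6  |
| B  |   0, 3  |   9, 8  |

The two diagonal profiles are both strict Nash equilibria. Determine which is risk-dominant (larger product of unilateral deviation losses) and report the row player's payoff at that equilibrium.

At (T, s1): the row player loses 2 − 0 = 2 by deviating; the column player loses 10 − 6 = 4. Product = 2·4 = 8.
At (B, s2): the row player loses 9 − 3 = 6 by deviating; the column player loses 8 − 3 = 5. Product = 6·5 = 30.
30 > 8, so (B, s2) is risk-dominant. The row player's payoff there is 9.

9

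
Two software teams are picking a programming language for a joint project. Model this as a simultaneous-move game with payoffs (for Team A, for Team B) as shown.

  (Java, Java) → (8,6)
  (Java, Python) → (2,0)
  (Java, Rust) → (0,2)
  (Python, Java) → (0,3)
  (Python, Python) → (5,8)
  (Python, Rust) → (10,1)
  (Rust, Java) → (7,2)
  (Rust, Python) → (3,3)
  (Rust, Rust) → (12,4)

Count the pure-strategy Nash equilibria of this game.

3

Both Java: Team A gets 8 (best alternative 7); Team B gets 6 (best alternative 2). Neither deviates — NE.
Both Python: Team A gets 5 (best alternative 3); Team B gets 8 (best alternative 3). Neither deviates — NE.
Both Rust: Team A gets 12 (best alternative 10); Team B gets 4 (best alternative 3). Neither deviates — NE.
(Rust, Java) is not a NE: Team A would switch to Java (8 > 7).
No other cell survives both best-response checks, so there are 3 pure NE.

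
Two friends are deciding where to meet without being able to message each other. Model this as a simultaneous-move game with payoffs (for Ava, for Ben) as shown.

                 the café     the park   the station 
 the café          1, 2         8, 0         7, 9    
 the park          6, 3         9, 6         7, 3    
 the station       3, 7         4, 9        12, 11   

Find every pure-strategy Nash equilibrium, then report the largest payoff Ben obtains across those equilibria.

11

Both the park is a pure NE (Ava: 9 ≥ 8; Ben: 6 ≥ 3). Ben gets 6.
Both the station is a pure NE (Ava: 12 ≥ 7; Ben: 11 ≥ 9). Ben gets 11.
Every other cell has a profitable deviation for at least one player. Highest of {6, 11} is 11.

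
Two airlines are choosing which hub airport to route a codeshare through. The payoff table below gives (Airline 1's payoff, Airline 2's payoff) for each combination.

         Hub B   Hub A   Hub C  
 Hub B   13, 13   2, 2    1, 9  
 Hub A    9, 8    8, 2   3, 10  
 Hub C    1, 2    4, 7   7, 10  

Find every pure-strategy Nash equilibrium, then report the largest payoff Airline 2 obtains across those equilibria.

Both Hub B is a pure NE (Airline 1: 13 ≥ 9; Airline 2: 13 ≥ 9). Airline 2 gets 13.
Both Hub C is a pure NE (Airline 1: 7 ≥ 3; Airline 2: 10 ≥ 7). Airline 2 gets 10.
Every other cell has a profitable deviation for at least one player. Highest of {13, 10} is 13.

13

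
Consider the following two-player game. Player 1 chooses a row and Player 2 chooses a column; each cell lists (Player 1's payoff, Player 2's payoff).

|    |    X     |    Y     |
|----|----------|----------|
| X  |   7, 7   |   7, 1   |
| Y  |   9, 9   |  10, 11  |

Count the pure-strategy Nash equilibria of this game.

Both Y: Player 1 gets 10 (best alternative 7); Player 2 gets 11 (best alternative 9). Neither deviates — NE.
Both X is not a NE: Player 1 would switch to Y (9 > 7).
No other cell survives both best-response checks, so there is 1 pure NE.

1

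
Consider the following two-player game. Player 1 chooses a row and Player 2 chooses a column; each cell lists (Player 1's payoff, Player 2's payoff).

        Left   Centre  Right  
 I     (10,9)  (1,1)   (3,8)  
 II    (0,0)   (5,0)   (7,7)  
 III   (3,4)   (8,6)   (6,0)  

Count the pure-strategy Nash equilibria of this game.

3

(I, Left): Player 1 gets 10 (best alternative 3); Player 2 gets 9 (best alternative 8). Neither deviates — NE.
(II, Right): Player 1 gets 7 (best alternative 6); Player 2 gets 7 (best alternative 0). Neither deviates — NE.
(III, Centre): Player 1 gets 8 (best alternative 5); Player 2 gets 6 (best alternative 4). Neither deviates — NE.
(III, Right) is not a NE: Player 1 would switch to II (7 > 6).
No other cell survives both best-response checks, so there are 3 pure NE.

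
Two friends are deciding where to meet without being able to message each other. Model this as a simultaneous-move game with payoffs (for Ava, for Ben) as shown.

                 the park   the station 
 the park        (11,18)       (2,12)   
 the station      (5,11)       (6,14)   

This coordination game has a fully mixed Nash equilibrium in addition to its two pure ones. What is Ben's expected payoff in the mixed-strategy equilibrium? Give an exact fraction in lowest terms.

Ava mixes with probability p on the park, chosen so Ben is indifferent: 18p + 11(1−p) = 12p + 14(1−p) gives p = 1/3.
Ben's expected payoff is 18·1/3 + 11·2/3 = 40/3.

40/3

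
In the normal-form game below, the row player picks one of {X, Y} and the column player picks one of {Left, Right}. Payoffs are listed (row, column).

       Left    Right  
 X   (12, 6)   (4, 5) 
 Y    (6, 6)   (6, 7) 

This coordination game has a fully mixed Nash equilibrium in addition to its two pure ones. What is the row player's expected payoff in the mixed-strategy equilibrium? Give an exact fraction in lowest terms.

The column player mixes with probability q on Left, chosen so the row player is indifferent: 12q + 4(1−q) = 6q + 6(1−q) gives q = 1/4.
The row player's expected payoff (from either row, since indifferent) is 12·1/4 + 4·3/4 = 6.

6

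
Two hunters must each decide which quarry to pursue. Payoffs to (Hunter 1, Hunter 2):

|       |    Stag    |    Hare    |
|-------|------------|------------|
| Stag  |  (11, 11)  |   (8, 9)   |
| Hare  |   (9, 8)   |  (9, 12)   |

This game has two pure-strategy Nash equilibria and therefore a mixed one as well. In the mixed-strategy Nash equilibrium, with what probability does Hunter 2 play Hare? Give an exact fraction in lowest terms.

2/3

Hunter 2's mix q on Stag must make Hunter 1 indifferent between Stag and Hare.
Hunter 1's payoff from Stag: 11q + 8(1−q). From Hare: 9q + 9(1−q).
Set equal: 2q = 1(1−q) → q = 1/3.
Probability on Hare is 1 − 1/3 = 2/3.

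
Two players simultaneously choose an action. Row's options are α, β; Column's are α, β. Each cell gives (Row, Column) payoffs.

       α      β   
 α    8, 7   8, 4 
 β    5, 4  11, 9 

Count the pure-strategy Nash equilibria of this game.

Both α: Row gets 8 (best alternative 5); Column gets 7 (best alternative 4). Neither deviates — NE.
Both β: Row gets 11 (best alternative 8); Column gets 9 (best alternative 4). Neither deviates — NE.
(β, α) is not a NE: Row would switch to α (8 > 5).
No other cell survives both best-response checks, so there are 2 pure NE.

2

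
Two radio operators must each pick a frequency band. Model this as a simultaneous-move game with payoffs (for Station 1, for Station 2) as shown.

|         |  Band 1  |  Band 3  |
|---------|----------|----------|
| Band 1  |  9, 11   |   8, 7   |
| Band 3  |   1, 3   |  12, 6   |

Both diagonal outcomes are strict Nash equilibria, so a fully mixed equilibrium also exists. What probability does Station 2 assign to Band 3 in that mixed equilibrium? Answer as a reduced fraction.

Station 2's mix q on Band 1 must make Station 1 indifferent between Band 1 and Band 3.
Station 1's payoff from Band 1: 9q + 8(1−q). From Band 3: 1q + 12(1−q).
Set equal: 8q = 4(1−q) → q = 4/12 = 1/3.
Probability on Band 3 is 1 − 1/3 = 2/3.

2/3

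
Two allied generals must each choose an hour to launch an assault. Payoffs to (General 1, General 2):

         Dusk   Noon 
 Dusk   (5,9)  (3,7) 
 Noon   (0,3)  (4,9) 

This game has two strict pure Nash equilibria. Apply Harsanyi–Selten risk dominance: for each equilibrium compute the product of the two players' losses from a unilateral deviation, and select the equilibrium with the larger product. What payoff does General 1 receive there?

5

At both Dusk: General 1 loses 5 − 0 = 5 by deviating; General 2 loses 9 − 7 = 2. Product = 5·2 = 10.
At both Noon: General 1 loses 4 − 3 = 1 by deviating; General 2 loses 9 − 3 = 6. Product = 1·6 = 6.
10 > 6, so both Dusk is risk-dominant. General 1's payoff there is 5.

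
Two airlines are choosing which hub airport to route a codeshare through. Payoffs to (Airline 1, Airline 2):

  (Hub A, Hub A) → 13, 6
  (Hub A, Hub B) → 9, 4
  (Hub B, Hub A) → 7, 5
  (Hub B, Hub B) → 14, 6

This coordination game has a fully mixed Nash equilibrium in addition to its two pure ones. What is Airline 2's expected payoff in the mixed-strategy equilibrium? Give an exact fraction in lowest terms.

16/3

Airline 1 mixes with probability p on Hub A, chosen so Airline 2 is indifferent: 6p + 5(1−p) = 4p + 6(1−p) gives p = 1/3.
Airline 2's expected payoff is 6·1/3 + 5·2/3 = 16/3.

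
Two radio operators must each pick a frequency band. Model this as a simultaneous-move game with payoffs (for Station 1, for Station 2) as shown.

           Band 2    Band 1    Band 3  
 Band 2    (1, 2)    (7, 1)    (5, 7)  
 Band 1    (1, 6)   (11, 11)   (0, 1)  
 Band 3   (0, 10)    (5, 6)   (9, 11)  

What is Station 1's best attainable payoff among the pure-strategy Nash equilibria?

Both Band 1 is a pure NE (Station 1: 11 ≥ 7; Station 2: 11 ≥ 6). Station 1 gets 11.
Both Band 3 is a pure NE (Station 1: 9 ≥ 5; Station 2: 11 ≥ 10). Station 1 gets 9.
Every other cell has a profitable deviation for at least one player. Highest of {11, 9} is 11.

11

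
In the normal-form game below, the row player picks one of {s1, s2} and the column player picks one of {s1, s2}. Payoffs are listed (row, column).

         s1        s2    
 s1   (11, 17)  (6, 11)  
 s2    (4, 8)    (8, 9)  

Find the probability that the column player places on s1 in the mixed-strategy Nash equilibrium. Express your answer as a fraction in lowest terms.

The column player's mix q on s1 must make the row player indifferent between s1 and s2.
The row player's payoff from s1: 11q + 6(1−q). From s2: 4q + 8(1−q).
Set equal: 7q = 2(1−q) → q = 2/9.

2/9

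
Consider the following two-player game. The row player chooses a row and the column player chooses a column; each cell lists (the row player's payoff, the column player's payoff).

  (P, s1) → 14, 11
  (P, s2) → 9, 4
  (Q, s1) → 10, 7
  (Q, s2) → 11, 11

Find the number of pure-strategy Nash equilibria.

(P, s1): the row player gets 14 (best alternative 10); the column player gets 11 (best alternative 4). Neither deviates — NE.
(Q, s2): the row player gets 11 (best alternative 9); the column player gets 11 (best alternative 7). Neither deviates — NE.
(Q, s1) is not a NE: the row player would switch to P (14 > 10).
No other cell survives both best-response checks, so there are 2 pure NE.

2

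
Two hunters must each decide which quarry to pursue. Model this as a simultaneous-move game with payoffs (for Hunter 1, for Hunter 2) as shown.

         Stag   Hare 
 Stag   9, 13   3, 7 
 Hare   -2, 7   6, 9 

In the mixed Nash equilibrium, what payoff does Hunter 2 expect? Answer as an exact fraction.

Hunter 1 mixes with probability p on Stag, chosen so Hunter 2 is indifferent: 13p + 7(1−p) = 7p + 9(1−p) gives p = 1/4.
Hunter 2's expected payoff is 13·1/4 + 7·3/4 = 17/2.

17/2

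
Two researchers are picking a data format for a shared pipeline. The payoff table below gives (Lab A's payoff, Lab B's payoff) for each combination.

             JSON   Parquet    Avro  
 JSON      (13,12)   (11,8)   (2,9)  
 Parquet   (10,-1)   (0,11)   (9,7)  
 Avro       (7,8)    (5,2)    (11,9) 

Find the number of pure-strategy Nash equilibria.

2

Both JSON: Lab A gets 13 (best alternative 10); Lab B gets 12 (best alternative 9). Neither deviates — NE.
Both Avro: Lab A gets 11 (best alternative 9); Lab B gets 9 (best alternative 8). Neither deviates — NE.
Both Parquet is not a NE: Lab A would switch to JSON (11 > 0).
No other cell survives both best-response checks, so there are 2 pure NE.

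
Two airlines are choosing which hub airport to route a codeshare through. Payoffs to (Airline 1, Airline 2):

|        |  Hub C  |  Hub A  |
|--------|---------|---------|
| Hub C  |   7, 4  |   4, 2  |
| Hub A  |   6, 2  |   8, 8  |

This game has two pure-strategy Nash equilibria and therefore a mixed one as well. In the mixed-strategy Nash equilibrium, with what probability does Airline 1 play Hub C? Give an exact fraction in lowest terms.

Airline 1's mix p on Hub C must make Airline 2 indifferent between Hub C and Hub A.
Airline 2's payoff from Hub C: 4p + 2(1−p). From Hub A: 2p + 8(1−p).
Set equal: 2p = 6(1−p) → p = 6/8 = 3/4.

3/4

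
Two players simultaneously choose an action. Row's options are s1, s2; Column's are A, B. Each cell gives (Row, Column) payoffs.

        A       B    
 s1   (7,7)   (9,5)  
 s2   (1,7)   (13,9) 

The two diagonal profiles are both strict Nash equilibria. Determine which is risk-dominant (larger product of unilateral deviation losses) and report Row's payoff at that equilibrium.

At (s1, A): Row loses 7 − 1 = 6 by deviating; Column loses 7 − 5 = 2. Product = 6·2 = 12.
At (s2, B): Row loses 13 − 9 = 4 by deviating; Column loses 9 − 7 = 2. Product = 4·2 = 8.
12 > 8, so (s1, A) is risk-dominant. Row's payoff there is 7.

7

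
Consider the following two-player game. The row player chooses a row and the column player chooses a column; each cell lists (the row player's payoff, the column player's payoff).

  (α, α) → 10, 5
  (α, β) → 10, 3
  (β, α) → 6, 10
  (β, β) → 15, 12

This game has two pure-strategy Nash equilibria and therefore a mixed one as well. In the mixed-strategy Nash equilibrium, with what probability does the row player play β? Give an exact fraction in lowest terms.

1/2

The row player's mix p on α must make the column player indifferent between α and β.
The column player's payoff from α: 5p + 10(1−p). From β: 3p + 12(1−p).
Set equal: 2p = 2(1−p) → p = 2/4 = 1/2.
Probability on β is 1 − 1/2 = 1/2.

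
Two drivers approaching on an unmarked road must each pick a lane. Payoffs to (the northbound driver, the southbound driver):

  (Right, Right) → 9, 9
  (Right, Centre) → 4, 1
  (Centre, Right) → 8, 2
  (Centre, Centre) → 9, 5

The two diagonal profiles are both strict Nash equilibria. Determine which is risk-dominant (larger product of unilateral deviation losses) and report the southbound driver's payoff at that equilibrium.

At both Right: the northbound driver loses 9 − 8 = 1 by deviating; the southbound driver loses 9 − 1 = 8. Product = 1·8 = 8.
At both Centre: the northbound driver loses 9 − 4 = 5 by deviating; the southbound driver loses 5 − 2 = 3. Product = 5·3 = 15.
15 > 8, so both Centre is risk-dominant. The southbound driver's payoff there is 5.

5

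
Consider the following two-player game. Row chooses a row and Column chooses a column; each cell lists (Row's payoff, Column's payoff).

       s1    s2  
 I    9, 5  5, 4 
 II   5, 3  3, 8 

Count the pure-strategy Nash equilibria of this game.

(I, s1): Row gets 9 (best alternative 5); Column gets 5 (best alternative 4). Neither deviates — NE.
(II, s2) is not a NE: Row would switch to I (5 > 3).
No other cell survives both best-response checks, so there is 1 pure NE.

1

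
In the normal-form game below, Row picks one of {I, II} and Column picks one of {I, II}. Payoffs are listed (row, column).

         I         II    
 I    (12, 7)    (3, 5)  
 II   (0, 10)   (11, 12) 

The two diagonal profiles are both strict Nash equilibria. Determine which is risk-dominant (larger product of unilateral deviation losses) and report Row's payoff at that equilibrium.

12

At both I: Row loses 12 − 0 = 12 by deviating; Column loses 7 − 5 = 2. Product = 12·2 = 24.
At both II: Row loses 11 − 3 = 8 by deviating; Column loses 12 − 10 = 2. Product = 8·2 = 16.
24 > 16, so both I is risk-dominant. Row's payoff there is 12.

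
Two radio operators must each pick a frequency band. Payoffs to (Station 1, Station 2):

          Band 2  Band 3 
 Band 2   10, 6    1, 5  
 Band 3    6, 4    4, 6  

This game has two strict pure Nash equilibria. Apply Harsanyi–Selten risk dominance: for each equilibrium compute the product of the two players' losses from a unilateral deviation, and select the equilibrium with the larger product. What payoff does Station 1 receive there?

4

At both Band 2: Station 1 loses 10 − 6 = 4 by deviating; Station 2 loses 6 − 5 = 1. Product = 4·1 = 4.
At both Band 3: Station 1 loses 4 − 1 = 3 by deviating; Station 2 loses 6 − 4 = 2. Product = 3·2 = 6.
6 > 4, so both Band 3 is risk-dominant. Station 1's payoff there is 4.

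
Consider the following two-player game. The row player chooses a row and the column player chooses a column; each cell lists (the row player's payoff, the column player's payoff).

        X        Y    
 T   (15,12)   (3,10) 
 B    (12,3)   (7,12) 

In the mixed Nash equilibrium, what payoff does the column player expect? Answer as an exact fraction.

The row player mixes with probability p on T, chosen so the column player is indifferent: 12p + 3(1−p) = 10p + 12(1−p) gives p = 9/11.
The column player's expected payoff is 12·9/11 + 3·2/11 = 114/11.

114/11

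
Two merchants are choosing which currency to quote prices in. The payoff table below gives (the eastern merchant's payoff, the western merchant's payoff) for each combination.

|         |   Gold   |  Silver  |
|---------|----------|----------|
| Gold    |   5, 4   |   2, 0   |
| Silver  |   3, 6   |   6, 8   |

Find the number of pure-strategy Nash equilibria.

2

Both Gold: the eastern merchant gets 5 (best alternative 3); the western merchant gets 4 (best alternative 0). Neither deviates — NE.
Both Silver: the eastern merchant gets 6 (best alternative 2); the western merchant gets 8 (best alternative 6). Neither deviates — NE.
(Silver, Gold) is not a NE: the eastern merchant would switch to Gold (5 > 3).
No other cell survives both best-response checks, so there are 2 pure NE.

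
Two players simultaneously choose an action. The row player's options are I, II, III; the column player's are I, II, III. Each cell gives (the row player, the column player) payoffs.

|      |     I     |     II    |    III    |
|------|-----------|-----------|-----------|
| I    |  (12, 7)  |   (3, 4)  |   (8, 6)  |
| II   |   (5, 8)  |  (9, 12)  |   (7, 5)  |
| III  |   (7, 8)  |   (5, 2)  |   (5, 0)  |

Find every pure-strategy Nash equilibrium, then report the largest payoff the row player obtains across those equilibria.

12

Both I is a pure NE (the row player: 12 ≥ 7; the column player: 7 ≥ 6). The row player gets 12.
Both II is a pure NE (the row player: 9 ≥ 5; the column player: 12 ≥ 8). The row player gets 9.
Every other cell has a profitable deviation for at least one player. Highest of {12, 9} is 12.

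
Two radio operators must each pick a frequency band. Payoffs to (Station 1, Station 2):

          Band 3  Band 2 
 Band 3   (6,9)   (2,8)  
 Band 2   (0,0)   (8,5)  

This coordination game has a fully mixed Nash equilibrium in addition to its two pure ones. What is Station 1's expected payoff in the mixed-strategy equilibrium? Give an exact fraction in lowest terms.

4

Station 2 mixes with probability q on Band 3, chosen so Station 1 is indifferent: 6q + 2(1−q) = 0q + 8(1−q) gives q = 1/2.
Station 1's expected payoff (from either row, since indifferent) is 6·1/2 + 2·1/2 = 4.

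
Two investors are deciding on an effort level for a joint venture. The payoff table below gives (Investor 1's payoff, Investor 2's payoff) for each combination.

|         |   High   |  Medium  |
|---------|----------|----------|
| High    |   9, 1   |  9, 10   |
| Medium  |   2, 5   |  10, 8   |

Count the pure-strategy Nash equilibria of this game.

Both Medium: Investor 1 gets 10 (best alternative 9); Investor 2 gets 8 (best alternative 5). Neither deviates — NE.
Both High is not a NE: Investor 2 would switch to Medium (10 > 1).
No other cell survives both best-response checks, so there is 1 pure NE.

1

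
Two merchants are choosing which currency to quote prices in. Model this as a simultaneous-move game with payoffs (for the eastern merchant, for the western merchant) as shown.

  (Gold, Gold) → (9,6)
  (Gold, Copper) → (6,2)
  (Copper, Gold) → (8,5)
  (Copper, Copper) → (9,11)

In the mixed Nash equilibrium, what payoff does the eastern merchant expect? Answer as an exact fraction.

33/4

The western merchant mixes with probability q on Gold, chosen so the eastern merchant is indifferent: 9q + 6(1−q) = 8q + 9(1−q) gives q = 3/4.
The eastern merchant's expected payoff (from either row, since indifferent) is 9·3/4 + 6·1/4 = 33/4.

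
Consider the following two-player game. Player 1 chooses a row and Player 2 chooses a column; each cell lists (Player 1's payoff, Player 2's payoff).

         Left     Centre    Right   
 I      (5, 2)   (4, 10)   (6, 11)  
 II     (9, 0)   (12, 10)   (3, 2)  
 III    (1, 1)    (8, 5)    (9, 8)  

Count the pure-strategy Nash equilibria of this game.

2

(II, Centre): Player 1 gets 12 (best alternative 8); Player 2 gets 10 (best alternative 2). Neither deviates — NE.
(III, Right): Player 1 gets 9 (best alternative 6); Player 2 gets 8 (best alternative 5). Neither deviates — NE.
(I, Left) is not a NE: Player 1 would switch to II (9 > 5).
No other cell survives both best-response checks, so there are 2 pure NE.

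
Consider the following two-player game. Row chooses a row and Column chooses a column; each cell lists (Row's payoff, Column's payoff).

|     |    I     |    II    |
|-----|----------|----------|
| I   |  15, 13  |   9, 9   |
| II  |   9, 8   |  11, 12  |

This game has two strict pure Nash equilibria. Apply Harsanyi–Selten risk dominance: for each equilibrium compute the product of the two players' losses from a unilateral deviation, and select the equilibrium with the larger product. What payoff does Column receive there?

13

At both I: Row loses 15 − 9 = 6 by deviating; Column loses 13 − 9 = 4. Product = 6·4 = 24.
At both II: Row loses 11 − 9 = 2 by deviating; Column loses 12 − 8 = 4. Product = 2·4 = 8.
24 > 8, so both I is risk-dominant. Column's payoff there is 13.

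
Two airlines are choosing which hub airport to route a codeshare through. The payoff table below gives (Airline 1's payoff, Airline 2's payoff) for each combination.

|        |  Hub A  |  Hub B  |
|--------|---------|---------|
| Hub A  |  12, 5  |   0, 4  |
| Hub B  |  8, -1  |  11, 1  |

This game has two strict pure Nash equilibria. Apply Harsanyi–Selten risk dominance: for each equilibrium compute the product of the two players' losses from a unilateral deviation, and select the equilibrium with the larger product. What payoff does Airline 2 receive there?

At both Hub A: Airline 1 loses 12 − 8 = 4 by deviating; Airline 2 loses 5 − 4 = 1. Product = 4·1 = 4.
At both Hub B: Airline 1 loses 11 − 0 = 11 by deviating; Airline 2 loses 1 − (-1) = 2. Product = 11·2 = 22.
22 > 4, so both Hub B is risk-dominant. Airline 2's payoff there is 1.

1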